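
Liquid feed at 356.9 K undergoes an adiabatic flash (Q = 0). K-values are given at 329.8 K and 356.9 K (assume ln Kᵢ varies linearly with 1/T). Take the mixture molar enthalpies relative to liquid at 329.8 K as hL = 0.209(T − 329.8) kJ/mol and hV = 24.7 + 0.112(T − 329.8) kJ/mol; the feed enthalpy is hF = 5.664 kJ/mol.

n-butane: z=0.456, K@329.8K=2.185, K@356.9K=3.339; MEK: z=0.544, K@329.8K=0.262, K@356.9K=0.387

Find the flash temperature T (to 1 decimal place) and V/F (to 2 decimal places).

T = 332.7 K, V/F = 0.21

Adiabatic flash: solve Rachford–Rice at each trial T, then check hF = ψ·hV(T) + (1−ψ)·hL(T).
  T = 329.8 K: K = (2.185, 0.262), RR gives ψ = 0.159, H_out = 3.923 kJ/mol
  T = 356.9 K: K = (3.339, 0.387), RR gives ψ = 0.511, H_out = 16.949 kJ/mol
  T = 343.4 K: K = (2.726, 0.321), RR gives ψ = 0.356, H_out = 11.177 kJ/mol
  T = 336.6 K: K = (2.446, 0.291), RR gives ψ = 0.267, H_out = 7.831 kJ/mol
  T = 333.2 K: K = (2.313, 0.276), RR gives ψ = 0.216, H_out = 5.966 kJ/mol
  T = 331.5 K: K = (2.248, 0.269), RR gives ψ = 0.188, H_out = 4.970 kJ/mol
Linear interpolation between T = 331.5 (H_out = 4.970) and T = 333.2 (H_out = 5.966) on hF = 5.664 gives T ≈ 332.7 K, at which ψ = 0.21.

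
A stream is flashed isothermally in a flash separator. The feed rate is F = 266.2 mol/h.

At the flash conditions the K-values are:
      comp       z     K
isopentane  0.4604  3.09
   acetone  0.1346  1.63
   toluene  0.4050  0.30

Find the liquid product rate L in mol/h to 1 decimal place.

Newton iteration, ψ⁰ = 0.5:
  ψ = 0.5000: g = 0.09886, g' = -0.9815 → ψ = 0.6007
  ψ = 0.6007: g = -0.00109, g' = -1.0144 → ψ = 0.5997
Converged at ψ = 0.5997.
Then V = ψ·F = 0.5997·266.2 = 159.6 mol/h and L = F − V = 106.6 mol/h.

L = 106.6 mol/h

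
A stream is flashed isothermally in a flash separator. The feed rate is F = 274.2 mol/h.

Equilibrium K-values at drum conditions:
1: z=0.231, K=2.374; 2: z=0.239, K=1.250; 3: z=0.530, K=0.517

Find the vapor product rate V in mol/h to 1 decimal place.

V = 69.4 mol/h

Let ψ = V/F and solve Σ zᵢ(Kᵢ−1)/(1+ψ(Kᵢ−1)) = 0.
Check two-phase: ΣzᵢKᵢ = 1.121 > 1 and Σzᵢ/Kᵢ = 1.314 > 1, so g(0) = 0.121 > 0 and g(1) = -0.314 < 0.
Newton iteration, ψ⁰ = 0.63:
  ψ = 0.630: g = -0.1462, g' = -0.392 → ψ = 0.257
  ψ = 0.257: g = -0.0015, g' = -0.413 → ψ = 0.253
Converged at ψ = 0.253.
Then V = ψ·F = 0.2532·274.2 = 69.4 mol/h and L = F − V = 204.8 mol/h.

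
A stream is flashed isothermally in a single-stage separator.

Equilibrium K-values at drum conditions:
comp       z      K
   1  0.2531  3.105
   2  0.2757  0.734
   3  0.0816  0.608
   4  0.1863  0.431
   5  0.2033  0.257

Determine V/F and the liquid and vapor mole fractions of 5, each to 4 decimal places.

V/F = 0.1597, x_5 = 0.2307, y_5 = 0.0593

Rachford–Rice: g(V/F) = Σ zᵢ(Kᵢ−1)/(1+V/F(Kᵢ−1)) = 0.
Feasibility: ΣzᵢKᵢ = 1.1704, Σzᵢ/Kᵢ = 1.8146 — both > 1, two phases present.
Iterate (Newton) starting at V/F = 0.55:
  V/F = 0.5500: g = -0.28950, g' = -0.7367 → V/F = 0.1571
  V/F = 0.1571: g = 0.00236, g' = -0.8855 → V/F = 0.1597
Converged at V/F = 0.1597.
Compositions from xᵢ = zᵢ/(1+V/F(Kᵢ−1)), yᵢ = Kᵢxᵢ:
  1: x = 0.1894, y = 0.5881
  2: x = 0.2879, y = 0.2113
  3: x = 0.0871, y = 0.0529
  4: x = 0.2049, y = 0.0883
  5: x = 0.2307, y = 0.0593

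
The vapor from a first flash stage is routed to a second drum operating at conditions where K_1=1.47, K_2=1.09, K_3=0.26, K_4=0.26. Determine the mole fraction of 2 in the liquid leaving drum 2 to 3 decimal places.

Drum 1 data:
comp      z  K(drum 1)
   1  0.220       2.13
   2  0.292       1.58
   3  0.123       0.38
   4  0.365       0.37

x_2 (drum 2) = 0.402

Drum 1:
Let ψ₁ = V/F and solve Σ zᵢ(Kᵢ−1)/(1+ψ₁(Kᵢ−1)) = 0.
g(0) = ΣzᵢKᵢ − 1 = 0.112 and g(1) = 1 − Σzᵢ/Kᵢ = -0.598, so a root lies in (0, 1).
Newton iteration, ψ₁⁰ = 0.43:
  ψ₁ = 0.430: g = -0.1165, g' = -0.551 → ψ₁ = 0.218
  ψ₁ = 0.218: g = -0.0051, g' = -0.516 → ψ₁ = 0.208
Converged at ψ₁ = 0.208.
Drum-1 compositions:
  1: x = 0.178, y = 0.379
  2: x = 0.261, y = 0.412
  3: x = 0.141, y = 0.054
  4: x = 0.420, y = 0.155
Drum-2 feed = drum-1 vapor: z₂ = (0.3793, 0.4116, 0.0537, 0.1555).
Drum 2:
Iterate (Newton) starting at ψ₂ = 0.5:
  ψ₂ = 0.500: g = -0.0659, g' = -0.347 → ψ₂ = 0.310
  ψ₂ = 0.310: g = -0.0092, g' = -0.260 → ψ₂ = 0.275
  ψ₂ = 0.275: g = -0.0002, g' = -0.249 → ψ₂ = 0.274
Converged at ψ₂ = 0.274.
  1: x = 0.336, y = 0.494
  2: x = 0.402, y = 0.438
  3: x = 0.067, y = 0.018
  4: x = 0.195, y = 0.051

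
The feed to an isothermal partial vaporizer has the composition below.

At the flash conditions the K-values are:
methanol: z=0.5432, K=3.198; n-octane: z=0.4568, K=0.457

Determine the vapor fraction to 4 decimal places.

Material balance + equilibrium reduce to Σ zᵢ(Kᵢ−1)/(1+ψ(Kᵢ−1)) = 0.
Feasibility: ΣzᵢKᵢ = 1.9459, Σzᵢ/Kᵢ = 1.1694 — both > 1, two phases present.
Binary case is linear: z₁(K₁−1)(1+ψ(K₂−1)) + z₂(K₂−1)(1+ψ(K₁−1)) = 0
⇒ ψ = [z₁(K₁−1)+z₂(K₂−1)] / [−(K₁−1)(K₂−1)] = 0.94591/1.19351 = 0.7925

ψ = 0.7925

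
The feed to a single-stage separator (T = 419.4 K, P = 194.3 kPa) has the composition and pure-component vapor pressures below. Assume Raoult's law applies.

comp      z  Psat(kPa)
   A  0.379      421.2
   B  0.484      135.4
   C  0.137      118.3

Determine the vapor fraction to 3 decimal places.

ψ = 0.639

Raoult's law: Kᵢ = Pᵢˢᵃᵗ/P = Pᵢˢᵃᵗ/194.3.
  K_A = 421.2/194.3 = 2.16778, K_B = 135.4/194.3 = 0.69686, K_C = 118.3/194.3 = 0.60885
Rachford–Rice: g(ψ) = Σ zᵢ(Kᵢ−1)/(1+ψ(Kᵢ−1)) = 0.
g(0) = ΣzᵢKᵢ − 1 = 0.242 and g(1) = 1 − Σzᵢ/Kᵢ = -0.094, so a root lies in (0, 1).
Newton–Raphson from ψ = 0.5:
  ψ = 0.500: g = 0.0399, g' = -0.300 → ψ = 0.633
  ψ = 0.633: g = 0.0017, g' = -0.276 → ψ = 0.639
Converged at ψ = 0.639.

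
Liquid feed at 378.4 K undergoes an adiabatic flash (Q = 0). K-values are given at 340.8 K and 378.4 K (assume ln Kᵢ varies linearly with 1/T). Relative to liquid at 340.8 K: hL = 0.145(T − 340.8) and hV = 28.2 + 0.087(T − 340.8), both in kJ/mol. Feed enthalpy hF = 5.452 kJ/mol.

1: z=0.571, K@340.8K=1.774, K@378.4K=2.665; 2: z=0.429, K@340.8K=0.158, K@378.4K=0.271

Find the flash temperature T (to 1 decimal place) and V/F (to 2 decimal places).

Adiabatic flash: solve Rachford–Rice at each trial T, then check hF = ψ·hV(T) + (1−ψ)·hL(T).
  T = 340.8 K: K = (1.774, 0.158), RR gives ψ = 0.124, H_out = 3.494 kJ/mol
  T = 378.4 K: K = (2.665, 0.271), RR gives ψ = 0.526, H_out = 19.128 kJ/mol
  T = 359.6 K: K = (2.198, 0.210), RR gives ψ = 0.364, H_out = 12.606 kJ/mol
  T = 350.2 K: K = (1.980, 0.183), RR gives ψ = 0.261, H_out = 8.582 kJ/mol
  T = 345.5 K: K = (1.876, 0.170), RR gives ψ = 0.198, H_out = 6.214 kJ/mol
  T = 343.1 K: K = (1.823, 0.164), RR gives ψ = 0.162, H_out = 4.877 kJ/mol
Linear interpolation between T = 343.1 (H_out = 4.877) and T = 345.5 (H_out = 6.214) on hF = 5.452 gives T ≈ 344.1 K, at which ψ = 0.18.

T = 344.1 K, V/F = 0.18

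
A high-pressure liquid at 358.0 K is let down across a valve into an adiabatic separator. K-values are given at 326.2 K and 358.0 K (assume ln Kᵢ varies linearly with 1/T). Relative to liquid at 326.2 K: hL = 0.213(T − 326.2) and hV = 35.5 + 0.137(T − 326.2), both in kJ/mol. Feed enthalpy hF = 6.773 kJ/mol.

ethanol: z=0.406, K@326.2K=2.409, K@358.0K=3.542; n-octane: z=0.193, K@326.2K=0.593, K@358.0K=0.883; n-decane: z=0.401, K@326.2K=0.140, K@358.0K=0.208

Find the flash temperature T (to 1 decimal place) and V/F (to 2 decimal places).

Adiabatic flash: solve Rachford–Rice at each trial T, then check hF = ψ·hV(T) + (1−ψ)·hL(T).
  T = 326.2 K: K = (2.409, 0.593, 0.140), RR gives ψ = 0.142, H_out = 5.058 kJ/mol
  T = 358.0 K: K = (3.542, 0.883, 0.208), RR gives ψ = 0.420, H_out = 20.654 kJ/mol
  T = 342.1 K: K = (2.947, 0.730, 0.172), RR gives ψ = 0.301, H_out = 13.700 kJ/mol
  T = 334.1 K: K = (2.669, 0.659, 0.156), RR gives ψ = 0.228, H_out = 9.648 kJ/mol
  T = 330.1 K: K = (2.536, 0.625, 0.148), RR gives ψ = 0.187, H_out = 7.413 kJ/mol
  T = 328.1 K: K = (2.470, 0.609, 0.144), RR gives ψ = 0.165, H_out = 6.229 kJ/mol
Linear interpolation between T = 328.1 (H_out = 6.229) and T = 330.1 (H_out = 7.413) on hF = 6.773 gives T ≈ 329.0 K, at which ψ = 0.17.

T = 329.0 K, V/F = 0.17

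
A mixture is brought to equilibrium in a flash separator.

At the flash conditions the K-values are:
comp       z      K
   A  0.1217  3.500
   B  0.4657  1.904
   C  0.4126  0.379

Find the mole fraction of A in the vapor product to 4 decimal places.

Rachford–Rice: g(V/F) = Σ zᵢ(Kᵢ−1)/(1+V/F(Kᵢ−1)) = 0.
Feasibility: ΣzᵢKᵢ = 1.4690, Σzᵢ/Kᵢ = 1.3680 — both > 1, two phases present.
Newton–Raphson from V/F = 0.5:
  V/F = 0.5000: g = 0.05355, g' = -0.6655 → V/F = 0.5805
  V/F = 0.5805: g = -0.00042, g' = -0.6793 → V/F = 0.5799
Converged at V/F = 0.5799.
Compositions from xᵢ = zᵢ/(1+V/F(Kᵢ−1)), yᵢ = Kᵢxᵢ:
  A: x = 0.0497, y = 0.1739
  B: x = 0.3055, y = 0.5817
  C: x = 0.6448, y = 0.2444

y_A = 0.1739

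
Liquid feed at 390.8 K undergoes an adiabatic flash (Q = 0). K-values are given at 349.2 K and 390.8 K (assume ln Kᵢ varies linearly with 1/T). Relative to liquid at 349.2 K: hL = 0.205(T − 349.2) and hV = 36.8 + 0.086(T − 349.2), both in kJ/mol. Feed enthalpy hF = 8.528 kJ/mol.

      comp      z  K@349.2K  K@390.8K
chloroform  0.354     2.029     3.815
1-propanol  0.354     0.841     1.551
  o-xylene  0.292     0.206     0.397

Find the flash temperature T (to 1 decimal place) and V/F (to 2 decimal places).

T = 352.0 K, V/F = 0.22

Adiabatic flash: solve Rachford–Rice at each trial T, then check hF = ψ·hV(T) + (1−ψ)·hL(T).
  T = 349.2 K: K = (2.029, 0.841, 0.206), RR gives ψ = 0.140, H_out = 5.151 kJ/mol
  T = 390.8 K: K = (3.815, 1.551, 0.397), RR gives ψ = 0.934, H_out = 38.285 kJ/mol
  T = 370.0 K: K = (2.832, 1.162, 0.291), RR gives ψ = 0.602, H_out = 24.914 kJ/mol
  T = 359.6 K: K = (2.409, 0.993, 0.246), RR gives ψ = 0.402, H_out = 16.436 kJ/mol
  T = 354.4 K: K = (2.213, 0.915, 0.225), RR gives ψ = 0.282, H_out = 11.262 kJ/mol
  T = 351.8 K: K = (2.120, 0.878, 0.216), RR gives ψ = 0.214, H_out = 8.344 kJ/mol
  T = 353.1 K: K = (2.166, 0.896, 0.221), RR gives ψ = 0.249, H_out = 9.834 kJ/mol
Linear interpolation between T = 351.8 (H_out = 8.344) and T = 353.1 (H_out = 9.834) on hF = 8.528 gives T ≈ 352.0 K, at which ψ = 0.22.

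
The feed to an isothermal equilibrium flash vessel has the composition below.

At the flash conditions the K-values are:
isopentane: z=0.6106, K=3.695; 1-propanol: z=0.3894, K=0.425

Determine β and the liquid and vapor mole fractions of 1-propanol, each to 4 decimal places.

Material balance + equilibrium reduce to Σ zᵢ(Kᵢ−1)/(1+β(Kᵢ−1)) = 0.
g(0) = ΣzᵢKᵢ − 1 = 1.4217 and g(1) = 1 − Σzᵢ/Kᵢ = -0.0815, so a root lies in (0, 1).
Binary case is linear: z₁(K₁−1)(1+β(K₂−1)) + z₂(K₂−1)(1+β(K₁−1)) = 0
⇒ β = [z₁(K₁−1)+z₂(K₂−1)] / [−(K₁−1)(K₂−1)] = 1.42166/1.54962 = 0.9174
Compositions from xᵢ = zᵢ/(1+β(Kᵢ−1)), yᵢ = Kᵢxᵢ:
  isopentane: x = 0.1758, y = 0.6497
  1-propanol: x = 0.8242, y = 0.3503

β = 0.9174, x_1-propanol = 0.8242, y_1-propanol = 0.3503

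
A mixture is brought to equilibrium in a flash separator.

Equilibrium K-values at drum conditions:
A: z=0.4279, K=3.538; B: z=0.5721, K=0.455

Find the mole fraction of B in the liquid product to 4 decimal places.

Rachford–Rice: g(β) = Σ zᵢ(Kᵢ−1)/(1+β(Kᵢ−1)) = 0.
Check two-phase: ΣzᵢKᵢ = 1.7742 > 1 and Σzᵢ/Kᵢ = 1.3783 > 1, so g(0) = 0.7742 > 0 and g(1) = -0.3783 < 0.
Newton–Raphson from β = 0.5:
  β = 0.5000: g = 0.05005, g' = -0.8564 → β = 0.5584
  β = 0.5584: g = 0.00106, g' = -0.8228 → β = 0.5597
Converged at β = 0.5597.
Compositions from xᵢ = zᵢ/(1+β(Kᵢ−1)), yᵢ = Kᵢxᵢ:
  A: x = 0.1768, y = 0.6254
  B: x = 0.8232, y = 0.3746

x_B = 0.8232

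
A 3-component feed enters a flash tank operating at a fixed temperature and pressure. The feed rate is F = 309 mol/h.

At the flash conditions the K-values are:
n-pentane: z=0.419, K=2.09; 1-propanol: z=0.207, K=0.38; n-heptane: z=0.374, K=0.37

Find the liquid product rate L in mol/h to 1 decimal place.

L = 267.0 mol/h

Newton–Raphson from ψ = 0.5:
  ψ = 0.500: g = -0.2344, g' = -0.692 → ψ = 0.161
  ψ = 0.161: g = -0.0165, g' = -0.642 → ψ = 0.136
Converged at ψ = 0.136.
Then V = ψ·F = 0.1358·309 = 42.0 mol/h and L = F − V = 267.0 mol/h.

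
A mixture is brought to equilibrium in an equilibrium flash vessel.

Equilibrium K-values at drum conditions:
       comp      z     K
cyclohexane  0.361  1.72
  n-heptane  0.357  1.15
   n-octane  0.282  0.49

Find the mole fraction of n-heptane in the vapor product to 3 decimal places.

y_n-heptane = 0.372

Let ψ = V/F and solve Σ zᵢ(Kᵢ−1)/(1+ψ(Kᵢ−1)) = 0.
g(0) = ΣzᵢKᵢ − 1 = 0.170 and g(1) = 1 − Σzᵢ/Kᵢ = -0.096, so a root lies in (0, 1).
Iterate (Newton) starting at ψ = 0.5:
  ψ = 0.500: g = 0.0479, g' = -0.240 → ψ = 0.699
  ψ = 0.699: g = -0.0022, g' = -0.267 → ψ = 0.691
Converged at ψ = 0.691.
Compositions from xᵢ = zᵢ/(1+ψ(Kᵢ−1)), yᵢ = Kᵢxᵢ:
  cyclohexane: x = 0.241, y = 0.415
  n-heptane: x = 0.323, y = 0.372
  n-octane: x = 0.435, y = 0.213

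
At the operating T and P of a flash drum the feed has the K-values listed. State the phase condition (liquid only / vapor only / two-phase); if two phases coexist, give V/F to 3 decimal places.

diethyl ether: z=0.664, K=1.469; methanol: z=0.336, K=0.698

vapor only

ΣzᵢKᵢ = 1.210; Σzᵢ/Kᵢ = 0.933.
Since Σzᵢ/Kᵢ < 1 the mixture is above its dew point — single vapor phase.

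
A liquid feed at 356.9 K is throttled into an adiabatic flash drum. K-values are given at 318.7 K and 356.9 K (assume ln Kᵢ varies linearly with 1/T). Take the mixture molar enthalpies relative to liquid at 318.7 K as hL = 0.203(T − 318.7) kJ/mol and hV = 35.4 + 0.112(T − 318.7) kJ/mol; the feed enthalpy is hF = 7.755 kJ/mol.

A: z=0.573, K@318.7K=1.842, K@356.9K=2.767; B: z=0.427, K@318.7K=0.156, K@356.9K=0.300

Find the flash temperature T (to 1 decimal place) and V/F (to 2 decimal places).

Adiabatic flash: solve Rachford–Rice at each trial T, then check hF = ψ·hV(T) + (1−ψ)·hL(T).
  T = 318.7 K: K = (1.842, 0.156), RR gives ψ = 0.172, H_out = 6.081 kJ/mol
  T = 356.9 K: K = (2.767, 0.300), RR gives ψ = 0.577, H_out = 26.172 kJ/mol
  T = 337.8 K: K = (2.284, 0.220), RR gives ψ = 0.402, H_out = 17.421 kJ/mol
  T = 328.2 K: K = (2.056, 0.186), RR gives ψ = 0.300, H_out = 12.283 kJ/mol
  T = 323.4 K: K = (1.947, 0.170), RR gives ψ = 0.240, H_out = 9.337 kJ/mol
  T = 321.0 K: K = (1.893, 0.163), RR gives ψ = 0.206, H_out = 7.728 kJ/mol
Linear interpolation between T = 321.0 (H_out = 7.728) and T = 323.4 (H_out = 9.337) on hF = 7.755 gives T ≈ 321.0 K, at which ψ = 0.21.

T = 321.0 K, V/F = 0.21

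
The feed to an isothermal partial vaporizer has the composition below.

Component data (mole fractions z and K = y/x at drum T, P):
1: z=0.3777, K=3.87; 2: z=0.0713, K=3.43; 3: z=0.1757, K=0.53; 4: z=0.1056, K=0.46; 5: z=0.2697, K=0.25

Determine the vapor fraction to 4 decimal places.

ψ = 0.5122

Rachford–Rice: g(ψ) = Σ zᵢ(Kᵢ−1)/(1+ψ(Kᵢ−1)) = 0.
g(0) = ΣzᵢKᵢ − 1 = 0.9154 and g(1) = 1 − Σzᵢ/Kᵢ = -0.7583, so a root lies in (0, 1).
Iterate (Newton) starting at ψ = 0.41:
  ψ = 0.4100: g = 0.11717, g' = -1.1890 → ψ = 0.5085
  ψ = 0.5085: g = 0.00411, g' = -1.1205 → ψ = 0.5122
Converged at ψ = 0.5122.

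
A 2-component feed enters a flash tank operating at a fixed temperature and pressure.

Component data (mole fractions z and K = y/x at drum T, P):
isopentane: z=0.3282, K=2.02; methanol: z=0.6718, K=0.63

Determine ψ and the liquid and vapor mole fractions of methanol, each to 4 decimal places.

ψ = 0.2284, x_methanol = 0.7338, y_methanol = 0.4623

Rachford–Rice: g(ψ) = Σ zᵢ(Kᵢ−1)/(1+ψ(Kᵢ−1)) = 0.
Check two-phase: ΣzᵢKᵢ = 1.0862 > 1 and Σzᵢ/Kᵢ = 1.2288 > 1, so g(0) = 0.0862 > 0 and g(1) = -0.2288 < 0.
Binary case is linear: z₁(K₁−1)(1+ψ(K₂−1)) + z₂(K₂−1)(1+ψ(K₁−1)) = 0
⇒ ψ = [z₁(K₁−1)+z₂(K₂−1)] / [−(K₁−1)(K₂−1)] = 0.08620/0.37740 = 0.2284
Compositions from xᵢ = zᵢ/(1+ψ(Kᵢ−1)), yᵢ = Kᵢxᵢ:
  isopentane: x = 0.2662, y = 0.5377
  methanol: x = 0.7338, y = 0.4623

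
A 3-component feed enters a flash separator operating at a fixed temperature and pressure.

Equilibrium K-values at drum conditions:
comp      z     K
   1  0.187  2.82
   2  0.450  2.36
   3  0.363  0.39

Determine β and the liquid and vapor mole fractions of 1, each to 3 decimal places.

Newton iteration, β⁰ = 0.5:
  β = 0.500: g = 0.2239, g' = -0.744 → β = 0.801
  β = 0.801: g = -0.0014, g' = -0.809 → β = 0.799
Converged at β = 0.799.
Compositions from xᵢ = zᵢ/(1+β(Kᵢ−1)), yᵢ = Kᵢxᵢ:
  1: x = 0.076, y = 0.215
  2: x = 0.216, y = 0.509
  3: x = 0.708, y = 0.276

β = 0.799, x_1 = 0.076, y_1 = 0.215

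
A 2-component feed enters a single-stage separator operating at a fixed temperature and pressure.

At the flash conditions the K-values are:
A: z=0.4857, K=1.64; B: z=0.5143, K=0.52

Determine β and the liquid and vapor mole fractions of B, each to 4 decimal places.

β = 0.2083, x_B = 0.5714, y_B = 0.2971

Material balance + equilibrium reduce to Σ zᵢ(Kᵢ−1)/(1+β(Kᵢ−1)) = 0.
Feasibility: ΣzᵢKᵢ = 1.0640, Σzᵢ/Kᵢ = 1.2852 — both > 1, two phases present.
Iterate (Newton) starting at β = 0.5:
  β = 0.5000: g = -0.08933, g' = -0.3193 → β = 0.2203
  β = 0.2203: g = -0.00361, g' = -0.3010 → β = 0.2083
Converged at β = 0.2083.
Compositions from xᵢ = zᵢ/(1+β(Kᵢ−1)), yᵢ = Kᵢxᵢ:
  A: x = 0.4286, y = 0.7029
  B: x = 0.5714, y = 0.2971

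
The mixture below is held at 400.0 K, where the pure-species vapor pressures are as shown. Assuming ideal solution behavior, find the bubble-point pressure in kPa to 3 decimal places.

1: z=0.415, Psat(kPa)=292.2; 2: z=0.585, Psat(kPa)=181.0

At the bubble point ψ → 0, so ΣzᵢKᵢ = 1 with Kᵢ = Pᵢˢᵃᵗ/P ⇒ P = ΣzᵢPᵢˢᵃᵗ.
P = 0.415·292.2 + 0.585·181.0 = 227.148 kPa

Pbub = 227.148 kPa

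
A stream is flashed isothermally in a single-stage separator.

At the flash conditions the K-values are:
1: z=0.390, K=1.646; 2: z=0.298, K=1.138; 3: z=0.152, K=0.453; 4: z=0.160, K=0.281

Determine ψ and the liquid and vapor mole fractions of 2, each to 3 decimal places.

Iterate (Newton) starting at ψ = 0.5:
  ψ = 0.500: g = -0.0652, g' = -0.386 → ψ = 0.331
  ψ = 0.331: g = -0.0056, g' = -0.326 → ψ = 0.314
Converged at ψ = 0.314.
Compositions from xᵢ = zᵢ/(1+ψ(Kᵢ−1)), yᵢ = Kᵢxᵢ:
  1: x = 0.324, y = 0.534
  2: x = 0.286, y = 0.325
  3: x = 0.183, y = 0.083
  4: x = 0.207, y = 0.058

ψ = 0.314, x_2 = 0.286, y_2 = 0.325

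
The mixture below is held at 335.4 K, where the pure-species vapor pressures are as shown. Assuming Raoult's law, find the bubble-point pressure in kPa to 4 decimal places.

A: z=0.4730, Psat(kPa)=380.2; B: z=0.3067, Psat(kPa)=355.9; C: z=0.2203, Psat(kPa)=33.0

At the bubble point ψ → 0, so ΣzᵢKᵢ = 1 with Kᵢ = Pᵢˢᵃᵗ/P ⇒ P = ΣzᵢPᵢˢᵃᵗ.
P = 0.4730·380.2 + 0.3067·355.9 + 0.2203·33.0 = 296.2590 kPa

Pbub = 296.2590 kPa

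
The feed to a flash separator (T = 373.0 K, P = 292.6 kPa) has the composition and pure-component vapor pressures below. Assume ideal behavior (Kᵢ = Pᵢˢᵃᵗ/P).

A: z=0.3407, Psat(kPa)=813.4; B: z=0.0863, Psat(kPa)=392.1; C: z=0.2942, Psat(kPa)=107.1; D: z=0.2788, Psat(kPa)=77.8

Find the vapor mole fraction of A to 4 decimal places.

y_A = 0.6785

Raoult's law: Kᵢ = Pᵢˢᵃᵗ/P = Pᵢˢᵃᵗ/292.6.
  K_A = 813.4/292.6 = 2.779904, K_B = 392.1/292.6 = 1.340055, K_C = 107.1/292.6 = 0.366029, K_D = 77.8/292.6 = 0.265892
Newton iteration, ψ⁰ = 0.5:
  ψ = 0.5000: g = -0.25049, g' = -0.9380 → ψ = 0.2329
  ψ = 0.2329: g = -0.00985, g' = -0.9293 → ψ = 0.2223
  ψ = 0.2223: g = 0.00004, g' = -0.9375 → ψ = 0.2224
Converged at ψ = 0.2224.
Compositions from xᵢ = zᵢ/(1+ψ(Kᵢ−1)), yᵢ = Kᵢxᵢ:
  A: x = 0.2441, y = 0.6785
  B: x = 0.0802, y = 0.1075
  C: x = 0.3425, y = 0.1254
  D: x = 0.3332, y = 0.0886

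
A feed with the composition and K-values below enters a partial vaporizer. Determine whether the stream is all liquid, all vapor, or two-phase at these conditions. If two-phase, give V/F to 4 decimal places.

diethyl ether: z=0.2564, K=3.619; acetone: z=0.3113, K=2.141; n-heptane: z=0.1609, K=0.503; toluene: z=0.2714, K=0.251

ΣzᵢKᵢ = 1.7435; Σzᵢ/Kᵢ = 1.6174.
Both exceed 1, so a two-phase solution exists.
Newton–Raphson from ψ = 0.5:
  ψ = 0.5000: g = 0.08553, g' = -0.9536 → ψ = 0.5897
  ψ = 0.5897: g = -0.00097, g' = -0.9844 → ψ = 0.5887
Converged at ψ = 0.5887.

two-phase, V/F = 0.5887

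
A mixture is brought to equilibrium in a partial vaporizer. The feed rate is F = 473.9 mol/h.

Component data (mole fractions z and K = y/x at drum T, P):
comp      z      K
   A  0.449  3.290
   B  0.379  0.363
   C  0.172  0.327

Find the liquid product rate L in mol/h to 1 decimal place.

L = 259.8 mol/h

Newton–Raphson from V/F = 0.7:
  V/F = 0.700: g = -0.2596, g' = -1.127 → V/F = 0.470
  V/F = 0.470: g = -0.0184, g' = -1.026 → V/F = 0.452
Converged at V/F = 0.452.
Then V = V/F·F = 0.4518·473.9 = 214.1 mol/h and L = F − V = 259.8 mol/h.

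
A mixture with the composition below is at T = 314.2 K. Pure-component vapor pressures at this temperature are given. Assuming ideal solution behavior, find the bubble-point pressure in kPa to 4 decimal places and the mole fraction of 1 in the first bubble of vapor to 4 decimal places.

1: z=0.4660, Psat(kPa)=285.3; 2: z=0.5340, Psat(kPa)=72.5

Pbub = 171.6648 kPa, y_1 = 0.7745

At the bubble point ψ → 0, so ΣzᵢKᵢ = 1 with Kᵢ = Pᵢˢᵃᵗ/P ⇒ P = ΣzᵢPᵢˢᵃᵗ.
P = 0.4660·285.3 + 0.5340·72.5 = 171.6648 kPa
yᵢ = zᵢPᵢˢᵃᵗ/P ⇒ y_1 = 0.4660·285.3/171.6648 = 0.7745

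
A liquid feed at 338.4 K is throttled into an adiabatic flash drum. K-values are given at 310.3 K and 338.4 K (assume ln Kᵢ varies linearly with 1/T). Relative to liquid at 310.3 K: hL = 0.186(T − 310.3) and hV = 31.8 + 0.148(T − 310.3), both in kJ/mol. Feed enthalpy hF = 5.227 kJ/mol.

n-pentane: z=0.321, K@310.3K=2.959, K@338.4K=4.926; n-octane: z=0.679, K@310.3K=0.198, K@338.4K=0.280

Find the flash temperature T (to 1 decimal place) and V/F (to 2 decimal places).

T = 317.2 K, V/F = 0.12

Adiabatic flash: solve Rachford–Rice at each trial T, then check hF = ψ·hV(T) + (1−ψ)·hL(T).
  T = 310.3 K: K = (2.959, 0.198), RR gives ψ = 0.054, H_out = 1.706 kJ/mol
  T = 338.4 K: K = (4.926, 0.280), RR gives ψ = 0.273, H_out = 13.613 kJ/mol
  T = 324.4 K: K = (3.864, 0.237), RR gives ψ = 0.184, H_out = 8.369 kJ/mol
  T = 317.4 K: K = (3.394, 0.217), RR gives ψ = 0.127, H_out = 5.312 kJ/mol
  T = 313.9 K: K = (3.175, 0.208), RR gives ψ = 0.093, H_out = 3.612 kJ/mol
  T = 315.6 K: K = (3.280, 0.212), RR gives ψ = 0.110, H_out = 4.455 kJ/mol
Linear interpolation between T = 315.6 (H_out = 4.455) and T = 317.4 (H_out = 5.312) on hF = 5.227 gives T ≈ 317.2 K, at which ψ = 0.12.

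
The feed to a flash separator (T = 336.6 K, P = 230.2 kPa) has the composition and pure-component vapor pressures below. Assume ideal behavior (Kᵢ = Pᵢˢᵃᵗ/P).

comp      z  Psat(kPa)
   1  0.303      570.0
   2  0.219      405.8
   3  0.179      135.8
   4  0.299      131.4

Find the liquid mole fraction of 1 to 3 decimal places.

x_1 = 0.138

Raoult's law: Kᵢ = Pᵢˢᵃᵗ/P = Pᵢˢᵃᵗ/230.2.
  K_1 = 570.0/230.2 = 2.47611, K_2 = 405.8/230.2 = 1.76281, K_3 = 135.8/230.2 = 0.58992, K_4 = 131.4/230.2 = 0.57081
Newton iteration, β⁰ = 0.48:
  β = 0.480: g = 0.1310, g' = -0.428 → β = 0.786
  β = 0.786: g = 0.0096, g' = -0.382 → β = 0.811
Converged at β = 0.811.
Compositions from xᵢ = zᵢ/(1+β(Kᵢ−1)), yᵢ = Kᵢxᵢ:
  1: x = 0.138, y = 0.342
  2: x = 0.135, y = 0.239
  3: x = 0.268, y = 0.158
  4: x = 0.459, y = 0.262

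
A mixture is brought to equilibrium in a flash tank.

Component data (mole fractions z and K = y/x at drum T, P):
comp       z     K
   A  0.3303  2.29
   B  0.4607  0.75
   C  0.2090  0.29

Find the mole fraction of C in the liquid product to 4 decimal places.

x_C = 0.2627

Rachford–Rice: g(V/F) = Σ zᵢ(Kᵢ−1)/(1+V/F(Kᵢ−1)) = 0.
Feasibility: ΣzᵢKᵢ = 1.1625, Σzᵢ/Kᵢ = 1.4792 — both > 1, two phases present.
Newton iteration, V/F⁰ = 0.5:
  V/F = 0.5000: g = -0.10267, g' = -0.4940 → V/F = 0.2922
  V/F = 0.2922: g = -0.00202, g' = -0.4912 → V/F = 0.2880
Converged at V/F = 0.2881.
Compositions from xᵢ = zᵢ/(1+V/F(Kᵢ−1)), yᵢ = Kᵢxᵢ:
  A: x = 0.2408, y = 0.5515
  B: x = 0.4965, y = 0.3723
  C: x = 0.2627, y = 0.0762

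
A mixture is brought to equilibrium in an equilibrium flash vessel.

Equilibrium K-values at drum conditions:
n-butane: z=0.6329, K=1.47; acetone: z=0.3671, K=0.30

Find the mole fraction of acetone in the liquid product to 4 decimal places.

Material balance + equilibrium reduce to Σ zᵢ(Kᵢ−1)/(1+β(Kᵢ−1)) = 0.
Feasibility: ΣzᵢKᵢ = 1.0405, Σzᵢ/Kᵢ = 1.6542 — both > 1, two phases present.
Newton iteration, β⁰ = 0.5:
  β = 0.5000: g = -0.15448, g' = -0.5174 → β = 0.2014
  β = 0.2014: g = -0.02742, g' = -0.3605 → β = 0.1254
  β = 0.1254: g = -0.00078, g' = -0.3408 → β = 0.1231
Converged at β = 0.1231.
Compositions from xᵢ = zᵢ/(1+β(Kᵢ−1)), yᵢ = Kᵢxᵢ:
  n-butane: x = 0.5983, y = 0.8795
  acetone: x = 0.4017, y = 0.1205

x_acetone = 0.4017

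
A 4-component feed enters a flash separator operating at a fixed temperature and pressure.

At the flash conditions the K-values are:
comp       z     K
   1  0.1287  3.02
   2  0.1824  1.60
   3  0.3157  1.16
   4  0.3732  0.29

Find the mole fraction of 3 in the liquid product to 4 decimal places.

Material balance + equilibrium reduce to Σ zᵢ(Kᵢ−1)/(1+ψ(Kᵢ−1)) = 0.
g(0) = ΣzᵢKᵢ − 1 = 0.1550 and g(1) = 1 − Σzᵢ/Kᵢ = -0.7157, so a root lies in (0, 1).
Iterate (Newton) starting at ψ = 0.5:
  ψ = 0.5000: g = -0.15051, g' = -0.6280 → ψ = 0.2603
  ψ = 0.2603: g = -0.01152, g' = -0.5652 → ψ = 0.2399
  ψ = 0.2399: g = 0.00004, g' = -0.5692 → ψ = 0.2400
Converged at ψ = 0.2400.
Compositions from xᵢ = zᵢ/(1+ψ(Kᵢ−1)), yᵢ = Kᵢxᵢ:
  1: x = 0.0867, y = 0.2618
  2: x = 0.1594, y = 0.2551
  3: x = 0.3040, y = 0.3527
  4: x = 0.4499, y = 0.1305

x_3 = 0.3040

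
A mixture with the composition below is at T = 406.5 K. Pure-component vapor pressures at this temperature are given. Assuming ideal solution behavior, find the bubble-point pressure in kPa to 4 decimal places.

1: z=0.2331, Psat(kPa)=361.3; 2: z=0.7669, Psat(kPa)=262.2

At the bubble point ψ → 0, so ΣzᵢKᵢ = 1 with Kᵢ = Pᵢˢᵃᵗ/P ⇒ P = ΣzᵢPᵢˢᵃᵗ.
P = 0.2331·361.3 + 0.7669·262.2 = 285.3002 kPa

Pbub = 285.3002 kPa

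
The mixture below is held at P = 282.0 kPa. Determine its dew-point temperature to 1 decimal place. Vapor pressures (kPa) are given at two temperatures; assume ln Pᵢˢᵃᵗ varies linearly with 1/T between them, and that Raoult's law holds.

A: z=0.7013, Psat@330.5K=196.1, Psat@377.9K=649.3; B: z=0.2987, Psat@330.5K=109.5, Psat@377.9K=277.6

Dew-point temperature: Σzᵢ·P/Pᵢˢᵃᵗ(T) = 1. Interpolate ln Pᵢˢᵃᵗ = aᵢ + bᵢ/T.
  T = 330.5 K: ΣzᵢP/Pᵢˢᵃᵗ = 1.7778
  T = 377.9 K: ΣzᵢP/Pᵢˢᵃᵗ = 0.6080
  T = 354.2 K: ΣzᵢP/Pᵢˢᵃᵗ = 1.0008
  T = 366.0 K: ΣzᵢP/Pᵢˢᵃᵗ = 0.7742
  T = 360.1 K: ΣzᵢP/Pᵢˢᵃᵗ = 0.8783
  T = 357.1 K: ΣzᵢP/Pᵢˢᵃᵗ = 0.9381
Interpolating between 354.2 K and 357.1 K gives T ≈ 354.2 K.

T = 354.2 K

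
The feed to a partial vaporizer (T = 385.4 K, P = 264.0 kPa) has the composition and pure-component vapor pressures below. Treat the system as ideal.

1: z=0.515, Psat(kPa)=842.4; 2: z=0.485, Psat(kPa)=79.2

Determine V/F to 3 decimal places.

Raoult's law: Kᵢ = Pᵢˢᵃᵗ/P = Pᵢˢᵃᵗ/264.0.
  K_1 = 842.4/264.0 = 3.19091, K_2 = 79.2/264.0 = 0.30000
Material balance + equilibrium reduce to Σ zᵢ(Kᵢ−1)/(1+V/F(Kᵢ−1)) = 0.
Feasibility: ΣzᵢKᵢ = 1.789, Σzᵢ/Kᵢ = 1.778 — both > 1, two phases present.
Iterate (Newton) starting at V/F = 0.67:
  V/F = 0.670: g = -0.1822, g' = -1.249 → V/F = 0.524
  V/F = 0.524: g = -0.0110, g' = -1.129 → V/F = 0.514
Converged at V/F = 0.514.

V/F = 0.514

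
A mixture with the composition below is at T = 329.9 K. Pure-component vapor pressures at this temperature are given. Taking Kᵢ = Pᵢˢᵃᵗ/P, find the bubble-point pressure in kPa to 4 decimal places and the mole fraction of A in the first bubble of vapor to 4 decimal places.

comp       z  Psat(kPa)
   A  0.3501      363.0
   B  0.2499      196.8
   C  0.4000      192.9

Pbub = 253.4266 kPa, y_A = 0.5015

At the bubble point ψ → 0, so ΣzᵢKᵢ = 1 with Kᵢ = Pᵢˢᵃᵗ/P ⇒ P = ΣzᵢPᵢˢᵃᵗ.
P = 0.3501·363.0 + 0.2499·196.8 + 0.4000·192.9 = 253.4266 kPa
yᵢ = zᵢPᵢˢᵃᵗ/P ⇒ y_A = 0.3501·363.0/253.4266 = 0.5015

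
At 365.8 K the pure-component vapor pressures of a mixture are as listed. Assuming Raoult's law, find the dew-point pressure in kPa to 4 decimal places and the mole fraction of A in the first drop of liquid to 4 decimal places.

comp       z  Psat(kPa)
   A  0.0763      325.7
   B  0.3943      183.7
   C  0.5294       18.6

Pdew = 32.4222 kPa, x_A = 0.0076

At the dew point ψ → 1, so Σzᵢ/Kᵢ = 1 with Kᵢ = Pᵢˢᵃᵗ/P ⇒ 1/P = Σzᵢ/Pᵢˢᵃᵗ.
1/P = 0.0763/325.7 + 0.3943/183.7 + 0.5294/18.6 = 0.0308431 ⇒ P = 32.4222 kPa
xᵢ = zᵢP/Pᵢˢᵃᵗ ⇒ x_A = 0.0763·32.4222/325.7 = 0.0076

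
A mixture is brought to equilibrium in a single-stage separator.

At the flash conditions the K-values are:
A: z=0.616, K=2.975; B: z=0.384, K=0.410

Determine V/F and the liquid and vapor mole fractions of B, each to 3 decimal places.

V/F = 0.850, x_B = 0.770, y_B = 0.316

Material balance + equilibrium reduce to Σ zᵢ(Kᵢ−1)/(1+V/F(Kᵢ−1)) = 0.
Check two-phase: ΣzᵢKᵢ = 1.990 > 1 and Σzᵢ/Kᵢ = 1.144 > 1, so g(0) = 0.990 > 0 and g(1) = -0.144 < 0.
Binary case is linear: z₁(K₁−1)(1+V/F(K₂−1)) + z₂(K₂−1)(1+V/F(K₁−1)) = 0
⇒ V/F = [z₁(K₁−1)+z₂(K₂−1)] / [−(K₁−1)(K₂−1)] = 0.9900/1.1653 = 0.850
Compositions from xᵢ = zᵢ/(1+V/F(Kᵢ−1)), yᵢ = Kᵢxᵢ:
  A: x = 0.230, y = 0.684
  B: x = 0.770, y = 0.316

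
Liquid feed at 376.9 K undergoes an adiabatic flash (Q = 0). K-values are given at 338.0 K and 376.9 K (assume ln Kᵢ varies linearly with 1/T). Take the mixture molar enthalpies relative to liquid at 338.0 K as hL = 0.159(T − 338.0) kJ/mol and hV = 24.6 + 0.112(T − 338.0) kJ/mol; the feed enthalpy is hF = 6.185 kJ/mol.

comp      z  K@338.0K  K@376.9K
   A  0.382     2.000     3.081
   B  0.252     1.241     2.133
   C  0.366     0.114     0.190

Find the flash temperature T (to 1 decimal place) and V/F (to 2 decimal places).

T = 341.4 K, V/F = 0.23

Adiabatic flash: solve Rachford–Rice at each trial T, then check hF = ψ·hV(T) + (1−ψ)·hL(T).
  T = 338.0 K: K = (2.000, 1.241, 0.114), RR gives ψ = 0.174, H_out = 4.291 kJ/mol
  T = 376.9 K: K = (3.081, 2.133, 0.190), RR gives ψ = 0.559, H_out = 18.924 kJ/mol
  T = 357.4 K: K = (2.510, 1.650, 0.149), RR gives ψ = 0.417, H_out = 12.967 kJ/mol
  T = 347.7 K: K = (2.248, 1.437, 0.131), RR gives ψ = 0.316, H_out = 9.172 kJ/mol
  T = 342.9 K: K = (2.123, 1.338, 0.122), RR gives ψ = 0.253, H_out = 6.933 kJ/mol
  T = 340.4 K: K = (2.060, 1.288, 0.118), RR gives ψ = 0.215, H_out = 5.637 kJ/mol
  T = 341.6 K: K = (2.090, 1.312, 0.120), RR gives ψ = 0.233, H_out = 6.272 kJ/mol
Linear interpolation between T = 340.4 (H_out = 5.637) and T = 341.6 (H_out = 6.272) on hF = 6.185 gives T ≈ 341.4 K, at which ψ = 0.23.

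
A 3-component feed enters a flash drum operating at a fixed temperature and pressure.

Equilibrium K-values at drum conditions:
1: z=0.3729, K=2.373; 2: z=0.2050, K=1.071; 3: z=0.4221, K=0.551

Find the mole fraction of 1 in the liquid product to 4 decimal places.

x_1 = 0.1907

Material balance + equilibrium reduce to Σ zᵢ(Kᵢ−1)/(1+ψ(Kᵢ−1)) = 0.
g(0) = ΣzᵢKᵢ − 1 = 0.3370 and g(1) = 1 − Σzᵢ/Kᵢ = -0.1146, so a root lies in (0, 1).
Newton iteration, ψ⁰ = 0.34:
  ψ = 0.3400: g = 0.13959, g' = -0.4462 → ψ = 0.6528
  ψ = 0.6528: g = 0.01579, g' = -0.3667 → ψ = 0.6959
  ψ = 0.6959: g = 0.00005, g' = -0.3648 → ψ = 0.6960
Converged at ψ = 0.6960.
Compositions from xᵢ = zᵢ/(1+ψ(Kᵢ−1)), yᵢ = Kᵢxᵢ:
  1: x = 0.1907, y = 0.4525
  2: x = 0.1953, y = 0.2092
  3: x = 0.6140, y = 0.3383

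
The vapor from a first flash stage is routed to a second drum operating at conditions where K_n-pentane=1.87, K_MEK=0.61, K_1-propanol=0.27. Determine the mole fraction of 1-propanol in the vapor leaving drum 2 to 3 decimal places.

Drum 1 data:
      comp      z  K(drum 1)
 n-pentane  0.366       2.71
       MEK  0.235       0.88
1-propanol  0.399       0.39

y_1-propanol (drum 2) = 0.089

Drum 1:
Let ψ₁ = V/F and solve Σ zᵢ(Kᵢ−1)/(1+ψ₁(Kᵢ−1)) = 0.
g(0) = ΣzᵢKᵢ − 1 = 0.354 and g(1) = 1 − Σzᵢ/Kᵢ = -0.425, so a root lies in (0, 1).
Iterate (Newton) starting at ψ₁ = 0.5:
  ψ₁ = 0.500: g = -0.0428, g' = -0.622 → ψ₁ = 0.431
  ψ₁ = 0.431: g = 0.0002, g' = -0.632 → ψ₁ = 0.432
Converged at ψ₁ = 0.432.
Drum-1 compositions:
  n-pentane: x = 0.211, y = 0.571
  MEK: x = 0.248, y = 0.218
  1-propanol: x = 0.542, y = 0.211
Drum-2 feed = drum-1 vapor: z₂ = (0.5707, 0.2181, 0.2112).
Drum 2:
Newton iteration, ψ₂⁰ = 0.5:
  ψ₂ = 0.500: g = -0.0025, g' = -0.540 → ψ₂ = 0.495
Converged at ψ₂ = 0.495.
  n-pentane: x = 0.399, y = 0.746
  MEK: x = 0.270, y = 0.165
  1-propanol: x = 0.331, y = 0.089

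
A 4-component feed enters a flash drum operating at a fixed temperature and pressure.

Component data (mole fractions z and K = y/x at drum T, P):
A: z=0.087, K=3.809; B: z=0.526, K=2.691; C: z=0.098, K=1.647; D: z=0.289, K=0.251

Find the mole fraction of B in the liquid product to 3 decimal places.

x_B = 0.229

Newton–Raphson from ψ = 0.5:
  ψ = 0.500: g = 0.2854, g' = -0.998 → ψ = 0.786
  ψ = 0.786: g = -0.0262, g' = -1.320 → ψ = 0.766
Converged at ψ = 0.766.
Compositions from xᵢ = zᵢ/(1+ψ(Kᵢ−1)), yᵢ = Kᵢxᵢ:
  A: x = 0.028, y = 0.105
  B: x = 0.229, y = 0.617
  C: x = 0.066, y = 0.108
  D: x = 0.678, y = 0.170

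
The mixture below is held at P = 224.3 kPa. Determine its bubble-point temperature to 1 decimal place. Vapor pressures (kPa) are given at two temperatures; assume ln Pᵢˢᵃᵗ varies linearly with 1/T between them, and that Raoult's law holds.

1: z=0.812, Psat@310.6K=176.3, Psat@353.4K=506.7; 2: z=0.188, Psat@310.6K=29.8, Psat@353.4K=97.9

Bubble-point temperature: ΣzᵢPᵢˢᵃᵗ(T) = P. Interpolate ln Pᵢˢᵃᵗ = aᵢ + bᵢ/T.
  T = 310.6 K: ΣzᵢPᵢˢᵃᵗ = 148.76 kPa
  T = 353.4 K: ΣzᵢPᵢˢᵃᵗ = 429.85 kPa
  T = 332.0 K: ΣzᵢPᵢˢᵃᵗ = 261.64 kPa
  T = 321.3 K: ΣzᵢPᵢˢᵃᵗ = 199.14 kPa
  T = 326.6 K: ΣzᵢPᵢˢᵃᵗ = 228.48 kPa
  T = 324.0 K: ΣzᵢPᵢˢᵃᵗ = 213.71 kPa
Interpolating between 324.0 K and 326.6 K gives T ≈ 325.9 K.

T = 325.9 K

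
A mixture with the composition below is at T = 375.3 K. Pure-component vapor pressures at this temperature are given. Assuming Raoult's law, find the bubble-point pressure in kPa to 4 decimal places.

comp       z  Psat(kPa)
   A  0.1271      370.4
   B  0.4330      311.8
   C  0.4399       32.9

At the bubble point ψ → 0, so ΣzᵢKᵢ = 1 with Kᵢ = Pᵢˢᵃᵗ/P ⇒ P = ΣzᵢPᵢˢᵃᵗ.
P = 0.1271·370.4 + 0.4330·311.8 + 0.4399·32.9 = 196.5599 kPa

Pbub = 196.5599 kPa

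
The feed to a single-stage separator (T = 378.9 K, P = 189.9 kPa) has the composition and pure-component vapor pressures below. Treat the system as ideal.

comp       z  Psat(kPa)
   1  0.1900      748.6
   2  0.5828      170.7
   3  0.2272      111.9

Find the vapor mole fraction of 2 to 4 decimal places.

y_2 = 0.5611

Raoult's law: Kᵢ = Pᵢˢᵃᵗ/P = Pᵢˢᵃᵗ/189.9.
  K_1 = 748.6/189.9 = 3.942075, K_2 = 170.7/189.9 = 0.898894, K_3 = 111.9/189.9 = 0.589258
Rachford–Rice: g(V/F) = Σ zᵢ(Kᵢ−1)/(1+V/F(Kᵢ−1)) = 0.
Check two-phase: ΣzᵢKᵢ = 1.4067 > 1 and Σzᵢ/Kᵢ = 1.0821 > 1, so g(0) = 0.4067 > 0 and g(1) = -0.0821 < 0.
Iterate (Newton) starting at V/F = 0.47:
  V/F = 0.4700: g = 0.05709, g' = -0.3551 → V/F = 0.6308
  V/F = 0.6308: g = 0.00685, g' = -0.2783 → V/F = 0.6554
  V/F = 0.6554: g = 0.00010, g' = -0.2704 → V/F = 0.6558
Converged at V/F = 0.6558.
Compositions from xᵢ = zᵢ/(1+V/F(Kᵢ−1)), yᵢ = Kᵢxᵢ:
  1: x = 0.0649, y = 0.2557
  2: x = 0.6242, y = 0.5611
  3: x = 0.3110, y = 0.1832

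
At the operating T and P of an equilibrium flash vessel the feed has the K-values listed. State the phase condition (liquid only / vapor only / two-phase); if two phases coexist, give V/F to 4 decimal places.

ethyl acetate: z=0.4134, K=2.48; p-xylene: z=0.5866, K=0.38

ΣzᵢKᵢ = 1.2481; Σzᵢ/Kᵢ = 1.7104.
Both exceed 1, so a two-phase solution exists.
Binary case is linear: z₁(K₁−1)(1+ψ(K₂−1)) + z₂(K₂−1)(1+ψ(K₁−1)) = 0
⇒ ψ = [z₁(K₁−1)+z₂(K₂−1)] / [−(K₁−1)(K₂−1)] = 0.24814/0.91760 = 0.2704

two-phase, V/F = 0.2704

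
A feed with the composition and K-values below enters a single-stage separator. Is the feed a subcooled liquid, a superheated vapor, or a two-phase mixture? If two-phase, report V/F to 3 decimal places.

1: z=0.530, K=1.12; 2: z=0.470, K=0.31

ΣzᵢKᵢ = 0.739; Σzᵢ/Kᵢ = 1.989.
Since ΣzᵢKᵢ < 1 the mixture is below its bubble point — single liquid phase.

subcooled liquid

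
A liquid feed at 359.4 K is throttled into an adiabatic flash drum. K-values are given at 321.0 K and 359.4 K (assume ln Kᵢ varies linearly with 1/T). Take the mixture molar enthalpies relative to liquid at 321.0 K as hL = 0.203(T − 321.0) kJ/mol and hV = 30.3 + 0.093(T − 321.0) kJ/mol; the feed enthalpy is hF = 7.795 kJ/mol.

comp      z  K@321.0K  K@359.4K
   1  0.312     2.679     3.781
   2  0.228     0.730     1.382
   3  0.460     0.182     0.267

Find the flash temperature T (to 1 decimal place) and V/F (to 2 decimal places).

T = 332.5 K, V/F = 0.19

Adiabatic flash: solve Rachford–Rice at each trial T, then check hF = ψ·hV(T) + (1−ψ)·hL(T).
  T = 321.0 K: K = (2.679, 0.730, 0.182), RR gives ψ = 0.076, H_out = 2.317 kJ/mol
  T = 359.4 K: K = (3.781, 1.382, 0.267), RR gives ψ = 0.409, H_out = 18.453 kJ/mol
  T = 340.2 K: K = (3.214, 1.023, 0.223), RR gives ψ = 0.256, H_out = 11.106 kJ/mol
  T = 330.6 K: K = (2.942, 0.868, 0.202), RR gives ψ = 0.170, H_out = 6.923 kJ/mol
  T = 335.4 K: K = (3.077, 0.943, 0.212), RR gives ψ = 0.214, H_out = 9.061 kJ/mol
  T = 333.0 K: K = (3.009, 0.905, 0.207), RR gives ψ = 0.192, H_out = 8.004 kJ/mol
Linear interpolation between T = 330.6 (H_out = 6.923) and T = 333.0 (H_out = 8.004) on hF = 7.795 gives T ≈ 332.5 K, at which ψ = 0.19.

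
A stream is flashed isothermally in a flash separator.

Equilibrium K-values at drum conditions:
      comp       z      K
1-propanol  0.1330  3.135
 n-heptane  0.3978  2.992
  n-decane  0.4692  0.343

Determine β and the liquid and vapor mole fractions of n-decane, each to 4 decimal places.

Let β = V/F and solve Σ zᵢ(Kᵢ−1)/(1+β(Kᵢ−1)) = 0.
Feasibility: ΣzᵢKᵢ = 1.7681, Σzᵢ/Kᵢ = 1.5433 — both > 1, two phases present.
Iterate (Newton) starting at β = 0.5:
  β = 0.5000: g = 0.07528, g' = -0.9872 → β = 0.5763
  β = 0.5763: g = 0.00016, g' = -0.9885 → β = 0.5764
Converged at β = 0.5764.
Compositions from xᵢ = zᵢ/(1+β(Kᵢ−1)), yᵢ = Kᵢxᵢ:
  1-propanol: x = 0.0596, y = 0.1869
  n-heptane: x = 0.1852, y = 0.5540
  n-decane: x = 0.7552, y = 0.2590

β = 0.5764, x_n-decane = 0.7552, y_n-decane = 0.2590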